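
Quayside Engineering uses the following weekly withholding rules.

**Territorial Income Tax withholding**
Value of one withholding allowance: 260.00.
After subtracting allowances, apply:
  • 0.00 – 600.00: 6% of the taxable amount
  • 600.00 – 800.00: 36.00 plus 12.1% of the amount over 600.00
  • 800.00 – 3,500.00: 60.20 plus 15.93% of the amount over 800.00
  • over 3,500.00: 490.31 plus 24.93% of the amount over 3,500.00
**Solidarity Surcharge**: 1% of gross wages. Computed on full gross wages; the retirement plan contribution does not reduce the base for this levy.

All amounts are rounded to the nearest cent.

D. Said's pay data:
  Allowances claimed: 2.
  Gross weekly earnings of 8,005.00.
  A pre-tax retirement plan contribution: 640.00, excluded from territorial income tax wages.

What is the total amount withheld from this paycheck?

1,404.27

Territorial Income Tax: taxable = 8,005.00 − 640.00 − 2×260.00 = 6,845.00
  490.31 + 24.93% × (6,845.00 − 3,500.00) = 490.31 + 24.93% × 3,345.00 = 1,324.22
Solidarity Surcharge: 1% × 8,005.00 = 80.05
Total: 1,324.22 + 80.05 = 1,404.27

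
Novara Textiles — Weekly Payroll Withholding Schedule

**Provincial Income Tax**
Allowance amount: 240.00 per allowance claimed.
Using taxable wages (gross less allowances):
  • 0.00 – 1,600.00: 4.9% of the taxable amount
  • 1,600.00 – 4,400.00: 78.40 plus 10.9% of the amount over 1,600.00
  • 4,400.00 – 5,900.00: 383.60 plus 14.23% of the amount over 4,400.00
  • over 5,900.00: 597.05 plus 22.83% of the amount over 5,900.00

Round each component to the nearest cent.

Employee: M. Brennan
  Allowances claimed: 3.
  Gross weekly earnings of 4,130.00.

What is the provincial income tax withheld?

Provincial Income Tax: taxable = 4,130.00 − 3×240.00 = 3,410.00
  78.40 + 10.9% × (3,410.00 − 1,600.00) = 78.40 + 10.9% × 1,810.00 = 275.69

275.69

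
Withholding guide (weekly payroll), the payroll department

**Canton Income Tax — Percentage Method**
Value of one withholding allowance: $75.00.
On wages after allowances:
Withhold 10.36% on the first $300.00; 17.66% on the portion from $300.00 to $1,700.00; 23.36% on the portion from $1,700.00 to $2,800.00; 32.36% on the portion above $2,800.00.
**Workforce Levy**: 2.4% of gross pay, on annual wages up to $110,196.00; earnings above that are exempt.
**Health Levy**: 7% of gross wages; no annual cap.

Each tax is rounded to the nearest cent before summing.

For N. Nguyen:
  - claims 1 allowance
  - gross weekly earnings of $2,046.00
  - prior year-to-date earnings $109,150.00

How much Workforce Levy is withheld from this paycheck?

Workforce Levy: cap $110,196.00 − YTD $109,150.00 = $1,046.00 subject; 2.4% × $1,046.00 = $25.10

$25.10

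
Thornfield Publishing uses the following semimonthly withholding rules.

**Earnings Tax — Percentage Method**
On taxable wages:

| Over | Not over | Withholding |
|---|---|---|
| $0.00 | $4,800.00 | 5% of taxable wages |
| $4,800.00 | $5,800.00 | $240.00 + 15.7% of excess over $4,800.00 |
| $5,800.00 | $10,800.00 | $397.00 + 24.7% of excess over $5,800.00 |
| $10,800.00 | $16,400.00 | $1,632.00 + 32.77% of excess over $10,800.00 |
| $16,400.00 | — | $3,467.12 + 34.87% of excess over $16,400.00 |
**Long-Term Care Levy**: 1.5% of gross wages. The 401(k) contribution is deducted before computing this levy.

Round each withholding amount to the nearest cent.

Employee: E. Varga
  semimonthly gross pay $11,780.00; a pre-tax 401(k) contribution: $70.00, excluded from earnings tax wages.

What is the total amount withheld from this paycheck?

$2,105.86

Earnings Tax: taxable = $11,780.00 − $70.00 = $11,710.00
  $1,632.00 + 32.77% × ($11,710.00 − $10,800.00) = $1,632.00 + 32.77% × $910.00 = $1,930.21
Long-Term Care Levy: 1.5% × $11,710.00 = $175.65
Total: $1,930.21 + $175.65 = $2,105.86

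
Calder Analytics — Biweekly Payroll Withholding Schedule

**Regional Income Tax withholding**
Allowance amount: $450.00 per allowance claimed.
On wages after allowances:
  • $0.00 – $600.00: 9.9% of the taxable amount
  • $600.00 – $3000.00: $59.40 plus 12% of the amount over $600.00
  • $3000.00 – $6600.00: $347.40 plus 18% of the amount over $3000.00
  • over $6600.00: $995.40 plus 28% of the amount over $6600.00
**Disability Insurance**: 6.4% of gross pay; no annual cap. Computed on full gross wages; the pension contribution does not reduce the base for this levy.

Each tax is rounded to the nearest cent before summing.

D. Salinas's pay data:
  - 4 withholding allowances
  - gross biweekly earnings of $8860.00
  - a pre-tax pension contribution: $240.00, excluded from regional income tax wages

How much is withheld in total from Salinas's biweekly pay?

Regional Income Tax: taxable = $8860.00 − $240.00 − 4×$450.00 = $6820.00
  $995.40 + 28% × ($6820.00 − $6600.00) = $995.40 + 28% × $220.00 = $1057.00
Disability Insurance: 6.4% × $8860.00 = $567.04
Total: $1057.00 + $567.04 = $1624.04

$1624.04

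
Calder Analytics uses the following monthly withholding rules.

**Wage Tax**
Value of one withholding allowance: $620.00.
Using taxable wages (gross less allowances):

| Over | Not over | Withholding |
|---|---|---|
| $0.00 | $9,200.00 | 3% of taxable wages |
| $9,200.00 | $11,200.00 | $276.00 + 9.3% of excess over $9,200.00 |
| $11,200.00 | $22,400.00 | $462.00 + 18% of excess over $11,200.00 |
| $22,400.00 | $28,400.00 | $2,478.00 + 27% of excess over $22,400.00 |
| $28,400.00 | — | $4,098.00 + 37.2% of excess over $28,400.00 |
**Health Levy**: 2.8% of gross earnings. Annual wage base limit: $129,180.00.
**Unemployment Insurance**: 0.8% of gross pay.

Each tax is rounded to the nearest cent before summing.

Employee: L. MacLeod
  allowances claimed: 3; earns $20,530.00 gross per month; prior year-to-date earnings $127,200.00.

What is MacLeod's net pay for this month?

Wage Tax: taxable = $20,530.00 − 3×$620.00 = $18,670.00
  $462.00 + 18% × ($18,670.00 − $11,200.00) = $462.00 + 18% × $7,470.00 = $1,806.60
Health Levy: cap $129,180.00 − YTD $127,200.00 = $1,980.00 subject; 2.8% × $1,980.00 = $55.44
Unemployment Insurance: 0.8% × $20,530.00 = $164.24
Total withheld: $1,806.60 + $55.44 + $164.24 = $2,026.28
Net pay: $20,530.00 − $2,026.28 = $18,503.72

$18,503.72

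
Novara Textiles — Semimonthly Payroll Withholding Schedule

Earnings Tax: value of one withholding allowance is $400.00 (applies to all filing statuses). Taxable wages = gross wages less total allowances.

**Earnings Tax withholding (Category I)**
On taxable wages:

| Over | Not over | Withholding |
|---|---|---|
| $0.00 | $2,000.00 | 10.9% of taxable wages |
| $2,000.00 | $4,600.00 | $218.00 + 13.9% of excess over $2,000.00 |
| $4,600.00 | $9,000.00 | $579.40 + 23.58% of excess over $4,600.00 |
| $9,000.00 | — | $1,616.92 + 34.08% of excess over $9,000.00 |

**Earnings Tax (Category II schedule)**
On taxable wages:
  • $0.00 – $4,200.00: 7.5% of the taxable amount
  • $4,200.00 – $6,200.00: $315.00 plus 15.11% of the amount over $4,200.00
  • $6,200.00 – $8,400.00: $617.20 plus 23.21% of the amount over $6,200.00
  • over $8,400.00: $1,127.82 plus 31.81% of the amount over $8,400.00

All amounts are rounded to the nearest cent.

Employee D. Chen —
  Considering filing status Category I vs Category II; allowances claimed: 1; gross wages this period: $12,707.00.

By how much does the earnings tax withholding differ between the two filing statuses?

$373.31

Earnings Tax (Category I): taxable = $12,707.00 − 1×$400.00 = $12,307.00
  $1,616.92 + 34.08% × ($12,307.00 − $9,000.00) = $1,616.92 + 34.08% × $3,307.00 = $2,743.95
Earnings Tax (Category II): taxable = $12,707.00 − 1×$400.00 = $12,307.00
  $1,127.82 + 31.81% × ($12,307.00 − $8,400.00) = $1,127.82 + 31.81% × $3,907.00 = $2,370.64
Difference: |$2,743.95 − $2,370.64| = $373.31 (higher under Category I)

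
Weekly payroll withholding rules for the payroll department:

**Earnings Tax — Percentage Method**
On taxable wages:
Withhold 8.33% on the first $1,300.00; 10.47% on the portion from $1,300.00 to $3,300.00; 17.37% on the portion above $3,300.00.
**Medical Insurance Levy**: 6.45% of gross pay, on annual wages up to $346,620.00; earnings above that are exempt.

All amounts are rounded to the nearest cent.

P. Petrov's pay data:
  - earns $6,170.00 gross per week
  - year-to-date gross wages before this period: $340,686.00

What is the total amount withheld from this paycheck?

$1,198.95

Earnings Tax: taxable = $6,170.00
  $317.69 + 17.37% × ($6,170.00 − $3,300.00) = $317.69 + 17.37% × $2,870.00 = $816.21
Medical Insurance Levy: cap $346,620.00 − YTD $340,686.00 = $5,934.00 subject; 6.45% × $5,934.00 = $382.74
Total: $816.21 + $382.74 = $1,198.95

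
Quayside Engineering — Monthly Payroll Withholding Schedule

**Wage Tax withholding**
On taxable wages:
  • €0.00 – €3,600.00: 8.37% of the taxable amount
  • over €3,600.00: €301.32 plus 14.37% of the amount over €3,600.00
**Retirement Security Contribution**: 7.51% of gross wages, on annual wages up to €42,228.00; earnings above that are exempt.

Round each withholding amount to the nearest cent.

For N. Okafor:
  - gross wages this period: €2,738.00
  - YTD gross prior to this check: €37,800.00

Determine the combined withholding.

Wage Tax: taxable = €2,738.00
  8.37% × €2,738.00 = €229.17
Retirement Security Contribution: 7.51% × €2,738.00 = €205.62
Total: €229.17 + €205.62 = €434.79

€434.79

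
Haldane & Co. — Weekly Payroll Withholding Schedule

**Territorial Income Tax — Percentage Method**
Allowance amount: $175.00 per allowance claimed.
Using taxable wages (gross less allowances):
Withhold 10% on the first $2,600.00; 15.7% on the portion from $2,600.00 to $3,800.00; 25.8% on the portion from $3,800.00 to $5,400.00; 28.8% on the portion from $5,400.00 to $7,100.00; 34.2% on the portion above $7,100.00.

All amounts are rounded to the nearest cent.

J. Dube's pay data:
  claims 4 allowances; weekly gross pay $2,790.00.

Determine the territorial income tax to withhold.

Territorial Income Tax: taxable = $2,790.00 − 4×$175.00 = $2,090.00
  10% × $2,090.00 = $209.00

$209.00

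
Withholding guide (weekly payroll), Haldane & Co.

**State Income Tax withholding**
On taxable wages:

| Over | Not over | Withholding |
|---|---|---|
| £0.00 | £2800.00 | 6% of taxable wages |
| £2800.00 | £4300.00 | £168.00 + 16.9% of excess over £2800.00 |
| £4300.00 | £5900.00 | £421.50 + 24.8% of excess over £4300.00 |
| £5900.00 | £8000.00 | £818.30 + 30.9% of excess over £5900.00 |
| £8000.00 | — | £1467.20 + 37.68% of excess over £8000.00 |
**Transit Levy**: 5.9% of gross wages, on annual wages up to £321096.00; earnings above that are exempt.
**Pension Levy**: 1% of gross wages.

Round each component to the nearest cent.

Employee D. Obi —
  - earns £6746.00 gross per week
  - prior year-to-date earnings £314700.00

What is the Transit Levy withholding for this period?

£377.36

Transit Levy: cap £321096.00 − YTD £314700.00 = £6396.00 subject; 5.9% × £6396.00 = £377.36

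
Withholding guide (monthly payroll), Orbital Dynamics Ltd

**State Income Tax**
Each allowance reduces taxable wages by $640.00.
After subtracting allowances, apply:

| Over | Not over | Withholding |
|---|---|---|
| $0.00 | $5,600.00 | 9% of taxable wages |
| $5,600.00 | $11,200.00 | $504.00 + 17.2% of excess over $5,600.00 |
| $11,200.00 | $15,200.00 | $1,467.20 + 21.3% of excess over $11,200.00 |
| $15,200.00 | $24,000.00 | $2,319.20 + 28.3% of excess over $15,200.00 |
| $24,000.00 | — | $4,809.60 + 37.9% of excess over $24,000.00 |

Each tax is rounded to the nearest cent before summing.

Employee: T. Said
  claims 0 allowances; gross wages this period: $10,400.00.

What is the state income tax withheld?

State Income Tax: taxable = $10,400.00
  $504.00 + 17.2% × ($10,400.00 − $5,600.00) = $504.00 + 17.2% × $4,800.00 = $1,329.60

$1,329.60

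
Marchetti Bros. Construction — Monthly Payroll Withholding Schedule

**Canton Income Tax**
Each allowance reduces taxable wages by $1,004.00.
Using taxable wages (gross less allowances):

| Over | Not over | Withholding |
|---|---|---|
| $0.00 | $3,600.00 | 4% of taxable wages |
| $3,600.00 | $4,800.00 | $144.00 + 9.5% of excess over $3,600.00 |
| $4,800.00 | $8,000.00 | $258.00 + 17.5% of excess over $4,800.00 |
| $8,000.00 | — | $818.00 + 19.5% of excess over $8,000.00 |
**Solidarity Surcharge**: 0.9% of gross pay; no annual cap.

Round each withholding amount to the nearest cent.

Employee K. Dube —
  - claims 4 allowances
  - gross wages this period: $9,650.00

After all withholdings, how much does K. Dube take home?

$9,159.20

Canton Income Tax: taxable = $9,650.00 − 4×$1,004.00 = $5,634.00
  $258.00 + 17.5% × ($5,634.00 − $4,800.00) = $258.00 + 17.5% × $834.00 = $403.95
Solidarity Surcharge: 0.9% × $9,650.00 = $86.85
Total withheld: $403.95 + $86.85 = $490.80
Net pay: $9,650.00 − $490.80 = $9,159.20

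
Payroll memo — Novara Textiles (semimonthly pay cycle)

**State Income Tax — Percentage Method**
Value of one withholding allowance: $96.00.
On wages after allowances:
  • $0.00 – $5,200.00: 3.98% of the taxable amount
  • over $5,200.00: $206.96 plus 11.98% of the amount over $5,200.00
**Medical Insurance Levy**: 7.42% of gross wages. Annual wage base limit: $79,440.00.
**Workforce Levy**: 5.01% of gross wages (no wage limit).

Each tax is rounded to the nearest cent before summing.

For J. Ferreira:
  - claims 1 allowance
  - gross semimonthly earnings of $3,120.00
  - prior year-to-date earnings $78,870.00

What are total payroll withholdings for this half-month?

State Income Tax: taxable = $3,120.00 − 1×$96.00 = $3,024.00
  3.98% × $3,024.00 = $120.36
Medical Insurance Levy: cap $79,440.00 − YTD $78,870.00 = $570.00 subject; 7.42% × $570.00 = $42.29
Workforce Levy: 5.01% × $3,120.00 = $156.31
Total: $120.36 + $42.29 + $156.31 = $318.96

$318.96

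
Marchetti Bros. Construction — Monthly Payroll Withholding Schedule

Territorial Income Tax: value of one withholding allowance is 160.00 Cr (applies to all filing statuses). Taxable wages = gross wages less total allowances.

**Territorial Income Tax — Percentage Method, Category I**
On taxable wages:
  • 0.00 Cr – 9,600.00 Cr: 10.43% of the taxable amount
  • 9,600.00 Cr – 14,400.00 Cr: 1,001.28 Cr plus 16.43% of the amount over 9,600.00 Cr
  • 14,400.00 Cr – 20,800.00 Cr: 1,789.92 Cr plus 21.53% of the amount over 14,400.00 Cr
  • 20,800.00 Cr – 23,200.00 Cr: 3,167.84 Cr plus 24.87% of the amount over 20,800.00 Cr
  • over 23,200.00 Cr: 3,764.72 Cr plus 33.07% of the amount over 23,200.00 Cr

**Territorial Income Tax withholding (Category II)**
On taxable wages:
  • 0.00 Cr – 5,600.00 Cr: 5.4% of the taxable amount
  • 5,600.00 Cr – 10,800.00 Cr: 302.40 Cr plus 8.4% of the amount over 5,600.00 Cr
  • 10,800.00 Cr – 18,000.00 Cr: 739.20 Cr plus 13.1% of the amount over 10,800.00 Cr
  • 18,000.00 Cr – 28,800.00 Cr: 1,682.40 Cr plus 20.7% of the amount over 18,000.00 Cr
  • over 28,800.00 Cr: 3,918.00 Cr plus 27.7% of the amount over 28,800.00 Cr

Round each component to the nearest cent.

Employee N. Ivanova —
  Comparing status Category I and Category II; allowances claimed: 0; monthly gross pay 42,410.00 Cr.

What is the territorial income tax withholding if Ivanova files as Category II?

Territorial Income Tax (Category II): taxable = 42,410.00 Cr
  3,918.00 Cr + 27.7% × (42,410.00 Cr − 28,800.00 Cr) = 3,918.00 Cr + 27.7% × 13,610.00 Cr = 7,687.97 Cr

7,687.97 Cr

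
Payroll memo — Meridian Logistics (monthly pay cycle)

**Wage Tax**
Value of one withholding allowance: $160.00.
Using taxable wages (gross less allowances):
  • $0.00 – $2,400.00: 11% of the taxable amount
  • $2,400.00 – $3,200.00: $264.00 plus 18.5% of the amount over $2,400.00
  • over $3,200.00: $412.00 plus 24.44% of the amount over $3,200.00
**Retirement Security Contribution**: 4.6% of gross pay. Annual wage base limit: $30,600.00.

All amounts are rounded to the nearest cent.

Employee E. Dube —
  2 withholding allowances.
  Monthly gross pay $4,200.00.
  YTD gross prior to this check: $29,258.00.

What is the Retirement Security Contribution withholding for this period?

$61.73

Retirement Security Contribution: cap $30,600.00 − YTD $29,258.00 = $1,342.00 subject; 4.6% × $1,342.00 = $61.73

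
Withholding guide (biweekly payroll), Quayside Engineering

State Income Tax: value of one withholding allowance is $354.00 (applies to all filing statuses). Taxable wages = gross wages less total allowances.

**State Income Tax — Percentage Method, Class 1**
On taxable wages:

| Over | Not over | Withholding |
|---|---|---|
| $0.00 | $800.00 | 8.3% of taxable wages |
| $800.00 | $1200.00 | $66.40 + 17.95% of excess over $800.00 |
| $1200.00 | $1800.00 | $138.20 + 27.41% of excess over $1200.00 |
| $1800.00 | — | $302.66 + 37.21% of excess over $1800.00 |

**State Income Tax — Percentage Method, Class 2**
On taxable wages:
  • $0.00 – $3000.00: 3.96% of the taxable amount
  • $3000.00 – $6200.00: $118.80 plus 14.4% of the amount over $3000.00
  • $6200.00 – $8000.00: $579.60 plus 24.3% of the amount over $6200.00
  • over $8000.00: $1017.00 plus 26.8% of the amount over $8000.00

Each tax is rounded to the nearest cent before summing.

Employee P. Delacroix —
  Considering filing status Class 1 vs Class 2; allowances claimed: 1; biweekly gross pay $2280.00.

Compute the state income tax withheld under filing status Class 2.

$76.27

State Income Tax (Class 2): taxable = $2280.00 − 1×$354.00 = $1926.00
  3.96% × $1926.00 = $76.27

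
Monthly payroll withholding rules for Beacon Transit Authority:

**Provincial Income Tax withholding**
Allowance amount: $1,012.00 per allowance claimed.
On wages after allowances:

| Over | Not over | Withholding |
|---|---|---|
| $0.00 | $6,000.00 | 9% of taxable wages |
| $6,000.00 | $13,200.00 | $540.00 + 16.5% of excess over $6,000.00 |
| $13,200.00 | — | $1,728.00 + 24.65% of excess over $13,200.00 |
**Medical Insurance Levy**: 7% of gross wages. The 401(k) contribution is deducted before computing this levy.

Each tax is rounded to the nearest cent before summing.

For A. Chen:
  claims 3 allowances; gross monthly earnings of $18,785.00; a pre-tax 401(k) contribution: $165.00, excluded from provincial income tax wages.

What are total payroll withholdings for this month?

Provincial Income Tax: taxable = $18,785.00 − $165.00 − 3×$1,012.00 = $15,584.00
  $1,728.00 + 24.65% × ($15,584.00 − $13,200.00) = $1,728.00 + 24.65% × $2,384.00 = $2,315.66
Medical Insurance Levy: 7% × $18,620.00 = $1,303.40
Total: $2,315.66 + $1,303.40 = $3,619.06

$3,619.06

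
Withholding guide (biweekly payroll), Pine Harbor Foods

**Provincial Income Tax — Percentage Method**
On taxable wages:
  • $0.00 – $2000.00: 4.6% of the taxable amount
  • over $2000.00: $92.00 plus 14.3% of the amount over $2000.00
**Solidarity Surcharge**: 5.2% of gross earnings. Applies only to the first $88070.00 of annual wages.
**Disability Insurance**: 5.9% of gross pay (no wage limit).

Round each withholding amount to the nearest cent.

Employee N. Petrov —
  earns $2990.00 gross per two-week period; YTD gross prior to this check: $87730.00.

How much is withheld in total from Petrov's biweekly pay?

$427.66

Provincial Income Tax: taxable = $2990.00
  $92.00 + 14.3% × ($2990.00 − $2000.00) = $92.00 + 14.3% × $990.00 = $233.57
Solidarity Surcharge: cap $88070.00 − YTD $87730.00 = $340.00 subject; 5.2% × $340.00 = $17.68
Disability Insurance: 5.9% × $2990.00 = $176.41
Total: $233.57 + $17.68 + $176.41 = $427.66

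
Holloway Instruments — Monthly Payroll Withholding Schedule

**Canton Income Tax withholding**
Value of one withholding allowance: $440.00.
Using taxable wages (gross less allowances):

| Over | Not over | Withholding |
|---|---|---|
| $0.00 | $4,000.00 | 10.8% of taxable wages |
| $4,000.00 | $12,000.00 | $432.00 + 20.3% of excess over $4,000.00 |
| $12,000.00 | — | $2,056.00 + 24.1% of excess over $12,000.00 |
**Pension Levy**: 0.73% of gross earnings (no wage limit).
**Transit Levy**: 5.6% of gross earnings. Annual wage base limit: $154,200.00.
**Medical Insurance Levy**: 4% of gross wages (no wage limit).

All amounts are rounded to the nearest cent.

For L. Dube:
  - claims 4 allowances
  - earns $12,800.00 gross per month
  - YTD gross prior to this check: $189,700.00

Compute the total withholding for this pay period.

$2,466.56

Canton Income Tax: taxable = $12,800.00 − 4×$440.00 = $11,040.00
  $432.00 + 20.3% × ($11,040.00 − $4,000.00) = $432.00 + 20.3% × $7,040.00 = $1,861.12
Pension Levy: 0.73% × $12,800.00 = $93.44
Transit Levy: YTD $189,700.00 ≥ cap $154,200.00 → $0.00
Medical Insurance Levy: 4% × $12,800.00 = $512.00
Total: $1,861.12 + $93.44 + $0.00 + $512.00 = $2,466.56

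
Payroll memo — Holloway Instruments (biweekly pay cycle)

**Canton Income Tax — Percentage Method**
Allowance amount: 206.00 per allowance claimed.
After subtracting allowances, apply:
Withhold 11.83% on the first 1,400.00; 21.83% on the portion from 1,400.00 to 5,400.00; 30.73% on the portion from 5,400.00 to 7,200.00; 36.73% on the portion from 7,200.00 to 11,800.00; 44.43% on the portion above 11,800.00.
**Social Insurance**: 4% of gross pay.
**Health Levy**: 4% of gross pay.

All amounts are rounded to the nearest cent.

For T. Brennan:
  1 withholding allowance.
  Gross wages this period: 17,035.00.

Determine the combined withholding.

6,878.72

Canton Income Tax: taxable = 17,035.00 − 1×206.00 = 16,829.00
  3,281.54 + 44.43% × (16,829.00 − 11,800.00) = 3,281.54 + 44.43% × 5,029.00 = 5,515.92
Social Insurance: 4% × 17,035.00 = 681.40
Health Levy: 4% × 17,035.00 = 681.40
Total: 5,515.92 + 681.40 + 681.40 = 6,878.72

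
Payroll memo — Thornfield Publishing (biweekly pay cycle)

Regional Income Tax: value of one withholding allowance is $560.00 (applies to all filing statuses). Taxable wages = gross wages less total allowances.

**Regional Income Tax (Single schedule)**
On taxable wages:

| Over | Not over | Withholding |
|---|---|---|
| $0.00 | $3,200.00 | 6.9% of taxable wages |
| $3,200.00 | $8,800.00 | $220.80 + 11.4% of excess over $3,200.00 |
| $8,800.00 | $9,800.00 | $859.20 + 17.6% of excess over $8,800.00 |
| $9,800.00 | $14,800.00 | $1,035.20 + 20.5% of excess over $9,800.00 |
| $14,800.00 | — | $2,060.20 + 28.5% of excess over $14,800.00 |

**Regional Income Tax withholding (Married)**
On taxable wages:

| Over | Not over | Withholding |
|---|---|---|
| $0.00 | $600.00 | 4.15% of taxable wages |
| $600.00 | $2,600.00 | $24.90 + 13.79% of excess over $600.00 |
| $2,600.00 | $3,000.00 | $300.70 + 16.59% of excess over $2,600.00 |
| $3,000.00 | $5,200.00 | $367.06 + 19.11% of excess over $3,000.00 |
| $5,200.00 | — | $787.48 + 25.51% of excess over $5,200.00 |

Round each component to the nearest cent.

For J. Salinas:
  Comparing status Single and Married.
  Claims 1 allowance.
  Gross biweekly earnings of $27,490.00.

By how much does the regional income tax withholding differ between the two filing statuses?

Regional Income Tax (Single): taxable = $27,490.00 − 1×$560.00 = $26,930.00
  $2,060.20 + 28.5% × ($26,930.00 − $14,800.00) = $2,060.20 + 28.5% × $12,130.00 = $5,517.25
Regional Income Tax (Married): taxable = $27,490.00 − 1×$560.00 = $26,930.00
  $787.48 + 25.51% × ($26,930.00 − $5,200.00) = $787.48 + 25.51% × $21,730.00 = $6,330.80
Difference: |$5,517.25 − $6,330.80| = $813.55 (higher under Married)

$813.55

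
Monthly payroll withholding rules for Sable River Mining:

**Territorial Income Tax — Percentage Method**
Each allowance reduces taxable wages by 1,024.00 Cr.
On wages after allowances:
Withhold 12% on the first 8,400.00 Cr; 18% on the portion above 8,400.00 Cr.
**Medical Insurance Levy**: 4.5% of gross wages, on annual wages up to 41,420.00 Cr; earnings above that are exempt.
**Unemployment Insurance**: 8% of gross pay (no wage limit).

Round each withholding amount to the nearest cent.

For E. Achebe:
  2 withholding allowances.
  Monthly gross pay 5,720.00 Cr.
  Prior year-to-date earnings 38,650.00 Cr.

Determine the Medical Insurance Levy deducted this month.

Medical Insurance Levy: cap 41,420.00 Cr − YTD 38,650.00 Cr = 2,770.00 Cr subject; 4.5% × 2,770.00 Cr = 124.65 Cr

124.65 Cr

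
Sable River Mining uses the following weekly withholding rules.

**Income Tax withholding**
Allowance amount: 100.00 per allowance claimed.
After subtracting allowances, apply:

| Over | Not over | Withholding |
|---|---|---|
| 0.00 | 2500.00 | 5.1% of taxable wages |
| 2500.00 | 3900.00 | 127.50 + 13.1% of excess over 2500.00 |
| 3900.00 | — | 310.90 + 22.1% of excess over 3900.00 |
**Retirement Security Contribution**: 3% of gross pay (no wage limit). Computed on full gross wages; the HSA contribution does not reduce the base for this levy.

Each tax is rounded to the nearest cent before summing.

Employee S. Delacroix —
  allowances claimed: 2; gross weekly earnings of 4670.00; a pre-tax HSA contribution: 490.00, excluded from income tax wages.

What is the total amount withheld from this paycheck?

468.68

Income Tax: taxable = 4670.00 − 490.00 − 2×100.00 = 3980.00
  310.90 + 22.1% × (3980.00 − 3900.00) = 310.90 + 22.1% × 80.00 = 328.58
Retirement Security Contribution: 3% × 4670.00 = 140.10
Total: 328.58 + 140.10 = 468.68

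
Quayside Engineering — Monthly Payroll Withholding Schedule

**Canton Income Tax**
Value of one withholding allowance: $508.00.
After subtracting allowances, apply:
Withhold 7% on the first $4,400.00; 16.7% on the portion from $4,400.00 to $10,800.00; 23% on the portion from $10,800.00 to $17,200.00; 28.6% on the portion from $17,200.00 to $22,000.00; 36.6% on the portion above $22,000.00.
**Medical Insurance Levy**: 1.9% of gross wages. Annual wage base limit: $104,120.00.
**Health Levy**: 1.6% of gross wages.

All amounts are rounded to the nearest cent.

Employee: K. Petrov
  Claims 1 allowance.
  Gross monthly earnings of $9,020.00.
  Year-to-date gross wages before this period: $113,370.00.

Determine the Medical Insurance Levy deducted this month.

$0.00

Medical Insurance Levy: YTD $113,370.00 ≥ cap $104,120.00 → $0.00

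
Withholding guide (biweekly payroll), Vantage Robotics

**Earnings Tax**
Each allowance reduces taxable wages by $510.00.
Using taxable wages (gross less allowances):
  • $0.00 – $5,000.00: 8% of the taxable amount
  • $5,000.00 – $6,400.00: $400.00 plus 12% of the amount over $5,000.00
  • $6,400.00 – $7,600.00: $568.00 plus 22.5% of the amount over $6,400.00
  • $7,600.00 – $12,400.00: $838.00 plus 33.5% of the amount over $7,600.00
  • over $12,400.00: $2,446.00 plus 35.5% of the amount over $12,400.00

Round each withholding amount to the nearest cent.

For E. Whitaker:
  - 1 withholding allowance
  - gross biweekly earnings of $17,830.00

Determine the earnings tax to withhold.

Earnings Tax: taxable = $17,830.00 − 1×$510.00 = $17,320.00
  $2,446.00 + 35.5% × ($17,320.00 − $12,400.00) = $2,446.00 + 35.5% × $4,920.00 = $4,192.60

$4,192.60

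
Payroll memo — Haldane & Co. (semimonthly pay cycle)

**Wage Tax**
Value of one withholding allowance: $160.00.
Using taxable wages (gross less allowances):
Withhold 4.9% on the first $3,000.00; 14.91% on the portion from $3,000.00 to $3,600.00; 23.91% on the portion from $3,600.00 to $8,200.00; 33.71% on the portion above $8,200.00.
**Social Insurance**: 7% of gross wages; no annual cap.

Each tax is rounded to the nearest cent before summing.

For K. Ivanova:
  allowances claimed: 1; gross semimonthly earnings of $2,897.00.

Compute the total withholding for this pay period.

Wage Tax: taxable = $2,897.00 − 1×$160.00 = $2,737.00
  4.9% × $2,737.00 = $134.11
Social Insurance: 7% × $2,897.00 = $202.79
Total: $134.11 + $202.79 = $336.90

$336.90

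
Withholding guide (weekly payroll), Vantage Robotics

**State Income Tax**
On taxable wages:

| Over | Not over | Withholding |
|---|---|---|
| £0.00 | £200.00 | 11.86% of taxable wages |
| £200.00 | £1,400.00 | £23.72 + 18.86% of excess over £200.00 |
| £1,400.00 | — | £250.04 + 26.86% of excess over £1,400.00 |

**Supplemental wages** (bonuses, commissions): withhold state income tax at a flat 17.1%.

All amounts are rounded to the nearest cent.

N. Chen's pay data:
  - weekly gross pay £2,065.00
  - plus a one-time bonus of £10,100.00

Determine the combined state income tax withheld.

State Income Tax: taxable = £2,065.00
  £250.04 + 26.86% × (£2,065.00 − £1,400.00) = £250.04 + 26.86% × £665.00 = £428.66
Supplemental (17.1% flat on bonus): 17.1% × £10,100.00 = £1,727.10
Total state income tax: £428.66 + £1,727.10 = £2,155.76

£2,155.76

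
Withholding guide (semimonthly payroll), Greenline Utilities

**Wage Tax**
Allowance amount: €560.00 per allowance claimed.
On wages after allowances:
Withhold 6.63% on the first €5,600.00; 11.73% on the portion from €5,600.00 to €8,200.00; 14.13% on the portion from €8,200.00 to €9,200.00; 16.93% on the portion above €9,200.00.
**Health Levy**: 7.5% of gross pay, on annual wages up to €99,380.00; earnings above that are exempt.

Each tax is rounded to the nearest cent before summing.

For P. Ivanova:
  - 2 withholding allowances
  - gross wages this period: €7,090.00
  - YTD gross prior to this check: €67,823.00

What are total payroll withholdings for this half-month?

Wage Tax: taxable = €7,090.00 − 2×€560.00 = €5,970.00
  €371.28 + 11.73% × (€5,970.00 − €5,600.00) = €371.28 + 11.73% × €370.00 = €414.68
Health Levy: 7.5% × €7,090.00 = €531.75
Total: €414.68 + €531.75 = €946.43

€946.43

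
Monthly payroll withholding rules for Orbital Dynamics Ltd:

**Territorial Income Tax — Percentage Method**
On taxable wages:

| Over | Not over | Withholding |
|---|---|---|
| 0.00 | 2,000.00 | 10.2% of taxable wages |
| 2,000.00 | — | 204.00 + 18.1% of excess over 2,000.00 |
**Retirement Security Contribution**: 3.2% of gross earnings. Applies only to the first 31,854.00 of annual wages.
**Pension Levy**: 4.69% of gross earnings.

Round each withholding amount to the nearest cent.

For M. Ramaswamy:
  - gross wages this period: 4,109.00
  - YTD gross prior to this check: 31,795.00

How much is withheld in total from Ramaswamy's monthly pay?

Territorial Income Tax: taxable = 4,109.00
  204.00 + 18.1% × (4,109.00 − 2,000.00) = 204.00 + 18.1% × 2,109.00 = 585.73
Retirement Security Contribution: cap 31,854.00 − YTD 31,795.00 = 59.00 subject; 3.2% × 59.00 = 1.89
Pension Levy: 4.69% × 4,109.00 = 192.71
Total: 585.73 + 1.89 + 192.71 = 780.33

780.33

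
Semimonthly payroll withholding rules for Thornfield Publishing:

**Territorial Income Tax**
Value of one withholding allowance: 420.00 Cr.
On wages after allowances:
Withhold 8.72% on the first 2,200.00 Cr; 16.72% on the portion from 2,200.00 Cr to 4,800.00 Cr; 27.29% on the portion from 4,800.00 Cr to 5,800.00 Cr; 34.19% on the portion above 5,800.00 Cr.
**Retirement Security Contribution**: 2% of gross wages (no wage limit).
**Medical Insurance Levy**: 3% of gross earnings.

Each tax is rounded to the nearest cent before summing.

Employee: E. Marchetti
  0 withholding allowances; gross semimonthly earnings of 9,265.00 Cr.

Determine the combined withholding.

Territorial Income Tax: taxable = 9,265.00 Cr
  899.46 Cr + 34.19% × (9,265.00 Cr − 5,800.00 Cr) = 899.46 Cr + 34.19% × 3,465.00 Cr = 2,084.14 Cr
Retirement Security Contribution: 2% × 9,265.00 Cr = 185.30 Cr
Medical Insurance Levy: 3% × 9,265.00 Cr = 277.95 Cr
Total: 2,084.14 Cr + 185.30 Cr + 277.95 Cr = 2,547.39 Cr

2,547.39 Cr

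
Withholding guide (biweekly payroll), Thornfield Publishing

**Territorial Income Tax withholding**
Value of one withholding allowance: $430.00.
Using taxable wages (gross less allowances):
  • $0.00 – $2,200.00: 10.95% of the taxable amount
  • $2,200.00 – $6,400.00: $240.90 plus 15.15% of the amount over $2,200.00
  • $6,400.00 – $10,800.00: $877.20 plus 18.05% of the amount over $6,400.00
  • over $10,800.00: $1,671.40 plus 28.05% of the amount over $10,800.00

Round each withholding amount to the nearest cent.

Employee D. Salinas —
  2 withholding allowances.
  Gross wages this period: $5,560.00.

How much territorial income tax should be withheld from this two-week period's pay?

Territorial Income Tax: taxable = $5,560.00 − 2×$430.00 = $4,700.00
  $240.90 + 15.15% × ($4,700.00 − $2,200.00) = $240.90 + 15.15% × $2,500.00 = $619.65

$619.65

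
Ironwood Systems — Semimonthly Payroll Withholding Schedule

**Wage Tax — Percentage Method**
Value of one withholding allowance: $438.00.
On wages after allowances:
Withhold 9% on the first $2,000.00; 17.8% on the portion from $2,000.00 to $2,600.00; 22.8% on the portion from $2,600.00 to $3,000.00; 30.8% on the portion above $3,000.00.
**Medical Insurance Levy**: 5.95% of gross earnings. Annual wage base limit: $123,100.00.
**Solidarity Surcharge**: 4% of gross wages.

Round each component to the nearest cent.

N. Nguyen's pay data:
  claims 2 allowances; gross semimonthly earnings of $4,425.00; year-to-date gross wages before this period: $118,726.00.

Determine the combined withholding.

$984.34

Wage Tax: taxable = $4,425.00 − 2×$438.00 = $3,549.00
  $378.00 + 30.8% × ($3,549.00 − $3,000.00) = $378.00 + 30.8% × $549.00 = $547.09
Medical Insurance Levy: cap $123,100.00 − YTD $118,726.00 = $4,374.00 subject; 5.95% × $4,374.00 = $260.25
Solidarity Surcharge: 4% × $4,425.00 = $177.00
Total: $547.09 + $260.25 + $177.00 = $984.34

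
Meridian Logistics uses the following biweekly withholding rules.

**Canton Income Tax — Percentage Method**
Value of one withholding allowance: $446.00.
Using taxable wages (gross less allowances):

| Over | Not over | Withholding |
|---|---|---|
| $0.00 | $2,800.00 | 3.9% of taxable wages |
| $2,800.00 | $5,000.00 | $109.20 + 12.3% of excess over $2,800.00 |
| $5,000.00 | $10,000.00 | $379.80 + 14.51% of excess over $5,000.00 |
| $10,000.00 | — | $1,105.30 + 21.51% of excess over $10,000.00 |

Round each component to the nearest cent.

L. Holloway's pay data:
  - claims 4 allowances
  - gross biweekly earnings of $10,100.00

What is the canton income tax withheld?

Canton Income Tax: taxable = $10,100.00 − 4×$446.00 = $8,316.00
  $379.80 + 14.51% × ($8,316.00 − $5,000.00) = $379.80 + 14.51% × $3,316.00 = $860.95

$860.95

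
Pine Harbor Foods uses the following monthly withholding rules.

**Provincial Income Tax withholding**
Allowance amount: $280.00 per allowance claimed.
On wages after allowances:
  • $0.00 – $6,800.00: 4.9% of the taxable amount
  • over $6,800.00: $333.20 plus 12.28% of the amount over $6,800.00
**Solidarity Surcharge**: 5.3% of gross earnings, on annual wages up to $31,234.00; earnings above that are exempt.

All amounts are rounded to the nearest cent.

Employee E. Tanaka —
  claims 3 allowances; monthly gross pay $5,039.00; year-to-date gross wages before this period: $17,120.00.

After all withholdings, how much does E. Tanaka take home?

$4,566.18

Provincial Income Tax: taxable = $5,039.00 − 3×$280.00 = $4,199.00
  4.9% × $4,199.00 = $205.75
Solidarity Surcharge: 5.3% × $5,039.00 = $267.07
Total withheld: $205.75 + $267.07 = $472.82
Net pay: $5,039.00 − $472.82 = $4,566.18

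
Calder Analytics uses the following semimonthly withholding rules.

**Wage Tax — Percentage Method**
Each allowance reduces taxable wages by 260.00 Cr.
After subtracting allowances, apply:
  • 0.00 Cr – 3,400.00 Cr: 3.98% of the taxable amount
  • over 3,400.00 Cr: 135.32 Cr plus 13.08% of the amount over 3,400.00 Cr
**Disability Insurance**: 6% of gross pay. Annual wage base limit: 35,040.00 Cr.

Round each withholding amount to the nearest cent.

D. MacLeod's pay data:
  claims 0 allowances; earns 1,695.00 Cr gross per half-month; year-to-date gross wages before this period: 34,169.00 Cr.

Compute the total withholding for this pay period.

Wage Tax: taxable = 1,695.00 Cr
  3.98% × 1,695.00 Cr = 67.46 Cr
Disability Insurance: cap 35,040.00 Cr − YTD 34,169.00 Cr = 871.00 Cr subject; 6% × 871.00 Cr = 52.26 Cr
Total: 67.46 Cr + 52.26 Cr = 119.72 Cr

119.72 Cr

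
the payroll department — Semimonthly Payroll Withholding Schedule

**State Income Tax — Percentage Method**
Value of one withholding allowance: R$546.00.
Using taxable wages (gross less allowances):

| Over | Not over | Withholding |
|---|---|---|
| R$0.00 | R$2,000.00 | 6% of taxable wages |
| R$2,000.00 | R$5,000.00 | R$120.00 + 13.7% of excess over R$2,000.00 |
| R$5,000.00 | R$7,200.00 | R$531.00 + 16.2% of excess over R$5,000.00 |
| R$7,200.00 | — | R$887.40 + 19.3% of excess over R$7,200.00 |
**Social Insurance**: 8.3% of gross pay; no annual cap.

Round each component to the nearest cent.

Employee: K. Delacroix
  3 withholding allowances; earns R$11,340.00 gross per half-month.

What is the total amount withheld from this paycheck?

State Income Tax: taxable = R$11,340.00 − 3×R$546.00 = R$9,702.00
  R$887.40 + 19.3% × (R$9,702.00 − R$7,200.00) = R$887.40 + 19.3% × R$2,502.00 = R$1,370.29
Social Insurance: 8.3% × R$11,340.00 = R$941.22
Total: R$1,370.29 + R$941.22 = R$2,311.51

R$2,311.51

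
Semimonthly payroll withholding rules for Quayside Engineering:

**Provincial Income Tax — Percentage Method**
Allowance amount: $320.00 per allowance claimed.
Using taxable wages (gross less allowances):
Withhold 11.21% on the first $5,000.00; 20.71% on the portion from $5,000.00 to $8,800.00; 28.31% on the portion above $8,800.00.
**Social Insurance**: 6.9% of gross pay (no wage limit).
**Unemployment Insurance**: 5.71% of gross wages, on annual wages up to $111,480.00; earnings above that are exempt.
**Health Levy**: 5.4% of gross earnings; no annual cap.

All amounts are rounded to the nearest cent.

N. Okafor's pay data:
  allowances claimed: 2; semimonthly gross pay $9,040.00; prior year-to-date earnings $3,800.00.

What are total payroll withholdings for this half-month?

Provincial Income Tax: taxable = $9,040.00 − 2×$320.00 = $8,400.00
  $560.50 + 20.71% × ($8,400.00 − $5,000.00) = $560.50 + 20.71% × $3,400.00 = $1,264.64
Social Insurance: 6.9% × $9,040.00 = $623.76
Unemployment Insurance: 5.71% × $9,040.00 = $516.18
Health Levy: 5.4% × $9,040.00 = $488.16
Total: $1,264.64 + $623.76 + $516.18 + $488.16 = $2,892.74

$2,892.74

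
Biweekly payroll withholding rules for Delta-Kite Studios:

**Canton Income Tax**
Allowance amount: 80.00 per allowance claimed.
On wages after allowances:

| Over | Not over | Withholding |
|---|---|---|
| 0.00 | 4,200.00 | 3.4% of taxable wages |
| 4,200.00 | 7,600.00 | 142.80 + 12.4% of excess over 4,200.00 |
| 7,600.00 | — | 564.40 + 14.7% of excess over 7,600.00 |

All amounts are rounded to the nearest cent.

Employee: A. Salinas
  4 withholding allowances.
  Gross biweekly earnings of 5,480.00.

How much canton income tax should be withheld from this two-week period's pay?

Canton Income Tax: taxable = 5,480.00 − 4×80.00 = 5,160.00
  142.80 + 12.4% × (5,160.00 − 4,200.00) = 142.80 + 12.4% × 960.00 = 261.84

261.84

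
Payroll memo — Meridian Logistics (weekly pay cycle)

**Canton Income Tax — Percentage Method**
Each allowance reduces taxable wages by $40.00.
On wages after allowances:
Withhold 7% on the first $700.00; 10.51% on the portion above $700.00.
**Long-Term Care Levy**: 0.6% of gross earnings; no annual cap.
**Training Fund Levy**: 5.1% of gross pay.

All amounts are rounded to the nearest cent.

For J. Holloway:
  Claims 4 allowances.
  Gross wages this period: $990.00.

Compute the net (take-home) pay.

Canton Income Tax: taxable = $990.00 − 4×$40.00 = $830.00
  $49.00 + 10.51% × ($830.00 − $700.00) = $49.00 + 10.51% × $130.00 = $62.66
Long-Term Care Levy: 0.6% × $990.00 = $5.94
Training Fund Levy: 5.1% × $990.00 = $50.49
Total withheld: $62.66 + $5.94 + $50.49 = $119.09
Net pay: $990.00 − $119.09 = $870.91

$870.91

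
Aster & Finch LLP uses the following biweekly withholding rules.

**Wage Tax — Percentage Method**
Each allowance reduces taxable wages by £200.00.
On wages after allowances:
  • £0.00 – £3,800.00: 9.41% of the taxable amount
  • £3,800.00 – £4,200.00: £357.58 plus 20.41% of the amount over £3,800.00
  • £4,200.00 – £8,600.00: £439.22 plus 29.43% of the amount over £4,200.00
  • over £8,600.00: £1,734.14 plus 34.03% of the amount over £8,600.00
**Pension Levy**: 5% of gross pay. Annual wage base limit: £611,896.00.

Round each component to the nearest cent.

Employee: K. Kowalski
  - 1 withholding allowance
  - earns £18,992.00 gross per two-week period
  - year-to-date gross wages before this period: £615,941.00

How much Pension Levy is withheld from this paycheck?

£0.00

Pension Levy: YTD £615,941.00 ≥ cap £611,896.00 → £0.00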